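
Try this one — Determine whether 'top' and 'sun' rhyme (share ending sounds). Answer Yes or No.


Rime (stressed vowel + following sounds) of 'top': -op = /ɒp/
Rime of 'sun': -un = /ʌn/
/ɒp/ and /ʌn/ are different ending sounds, so the words do not rhyme.

No


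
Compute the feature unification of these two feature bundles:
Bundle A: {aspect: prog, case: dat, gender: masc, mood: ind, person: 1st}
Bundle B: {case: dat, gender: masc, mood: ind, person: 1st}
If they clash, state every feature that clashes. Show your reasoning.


Compare features:
aspect: A=prog vs B=_ -> unified: prog
case: A=dat vs B=dat -> unified: dat
gender: A=masc vs B=masc -> unified: masc
mood: A=ind vs B=ind -> unified: ind
person: A=1st vs B=1st -> unified: 1st
No clashes found.

Unified: {aspect: prog, case: dat, gender: masc, mood: ind, person: 1st}


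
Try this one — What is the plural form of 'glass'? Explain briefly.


Apply rule: Add -es (sibilant/fricative ending). 'glass' becomes 'glasses'.

glasses


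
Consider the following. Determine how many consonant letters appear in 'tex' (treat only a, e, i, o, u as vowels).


Consonants in 'tex': t, x = 2 consonants.

2


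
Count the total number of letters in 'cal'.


Spell out 'cal' and number each letter: c(1), a(2), l(3). Total: 3 letters.

3


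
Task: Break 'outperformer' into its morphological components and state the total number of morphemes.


Step 1: Identify prefix: 'out' (meaning: surpass)
Step 2: Identify root: 'perform'
Step 3: Identify suffix(es): 'er'
Decomposition: out- (prefix: surpass) + perform (root) + -er (suffix: one who)
Total morphemes: 3

3 morphemes (out- (prefix: surpass) + perform (root) + -er (suffix: one who))


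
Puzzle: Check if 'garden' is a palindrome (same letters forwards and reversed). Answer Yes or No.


Forward: 'garden'
Reversed: 'nedrag'
They differ.

No


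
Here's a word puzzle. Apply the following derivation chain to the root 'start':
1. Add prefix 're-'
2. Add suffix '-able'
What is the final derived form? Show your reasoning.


Step 1: Add prefix 're-' to 'start' = 'restart'
Step 2: Add suffix '-able' to 'restart' = 'restartable'

restartable


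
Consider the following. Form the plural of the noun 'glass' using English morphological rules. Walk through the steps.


Apply rule: Add -es (sibilant/fricative ending). 'glass' becomes 'glasses'.

glasses


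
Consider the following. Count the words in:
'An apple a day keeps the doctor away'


Split into words: An | apple | a | day | keeps | the | doctor | away = 8 words.

8


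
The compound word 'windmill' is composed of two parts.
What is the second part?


Split 'windmill' into 'wind' + 'mill'. The second part is 'mill'.

mill


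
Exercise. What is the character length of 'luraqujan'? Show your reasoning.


Spell out 'luraqujan' and number each letter: l(1), u(2), r(3), a(4), q(5), u(6), j(7), a(8), n(9). Total: 9 letters.

9


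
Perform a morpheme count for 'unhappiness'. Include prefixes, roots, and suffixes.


Decomposition: un- (prefix) + happy (root) + -ness (suffix) = 3 morpheme(s)

3 morphemes


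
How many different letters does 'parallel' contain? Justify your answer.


Unique letters in 'parallel': {a, e, l, p, r} = 5 distinct letters.

5


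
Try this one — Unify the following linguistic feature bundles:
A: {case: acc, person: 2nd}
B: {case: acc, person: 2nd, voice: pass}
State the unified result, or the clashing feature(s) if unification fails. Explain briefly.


Compare features:
case: A=acc vs B=acc -> unified: acc
person: A=2nd vs B=2nd -> unified: 2nd
voice: A=_ vs B=pass -> unified: pass
No clashes found.

Unified: {case: acc, person: 2nd, voice: pass}


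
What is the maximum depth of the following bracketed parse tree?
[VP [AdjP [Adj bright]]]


Count bracket nesting levels:
'[' at pos 0: depth = 1
'[' at pos 4: depth = 2
'[' at pos 10: depth = 3
Maximum depth reached: 3

3


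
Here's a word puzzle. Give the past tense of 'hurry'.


Apply rule: Change -y to -ied. 'hurry' becomes 'hurried'.

hurried


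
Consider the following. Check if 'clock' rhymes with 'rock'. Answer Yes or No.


Rime (stressed vowel + following sounds) of 'clock': -ock = /ɒk/
Rime of 'rock': -ock = /ɒk/
/ɒk/ and /ɒk/ are the same ending sound, so the words rhyme.

Yes


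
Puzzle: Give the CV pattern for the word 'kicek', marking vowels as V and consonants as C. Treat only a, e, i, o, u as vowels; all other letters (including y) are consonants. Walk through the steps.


Letter mapping: k = C, i = V, c = C, e = V, k = C.

CVCVC


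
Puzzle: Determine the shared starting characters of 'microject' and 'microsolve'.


Compare from the start: 5 characters match: 'micro'. Mismatch at position 6: 'j' vs 's'.

micro


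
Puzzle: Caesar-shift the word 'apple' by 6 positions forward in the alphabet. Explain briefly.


Shift each letter by 6: a -> g, p -> v, p -> v, l -> r, e -> k. Result: 'gvvrk'.

gvvrk


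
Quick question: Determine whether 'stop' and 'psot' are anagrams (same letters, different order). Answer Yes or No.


Sorted letters of 'stop': 'opst'
Sorted letters of 'psot': 'opst'
They match.

Yes


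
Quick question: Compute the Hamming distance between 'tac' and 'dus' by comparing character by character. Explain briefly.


Alignment:
Position 1: 't' vs 'd' = DIFFER
Position 2: 'a' vs 'u' = DIFFER
Position 3: 'c' vs 's' = DIFFER
Total differences: 3

3


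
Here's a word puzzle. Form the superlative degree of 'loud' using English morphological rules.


Apply superlative formation (add -est): 'loud' -> 'loudest'.

loudest


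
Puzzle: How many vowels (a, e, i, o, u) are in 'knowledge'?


Vowels in 'knowledge': o, e, e = 3 vowels.

3


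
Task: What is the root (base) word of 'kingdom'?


Remove suffix '-dom' from 'kingdom' to get root 'king'.

king


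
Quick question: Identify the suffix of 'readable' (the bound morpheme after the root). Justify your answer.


The word 'readable' = 'read' (root) + '-able' (suffix). The suffix is '-able'.

able


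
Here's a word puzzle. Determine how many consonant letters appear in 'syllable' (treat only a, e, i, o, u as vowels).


Consonants in 'syllable': s, y, l, l, b, l = 6 consonants.

6


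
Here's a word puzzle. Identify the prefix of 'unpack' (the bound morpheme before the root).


The word 'unpack' = 'un' (prefix) + 'pack' (root). The prefix is 'un'.

un


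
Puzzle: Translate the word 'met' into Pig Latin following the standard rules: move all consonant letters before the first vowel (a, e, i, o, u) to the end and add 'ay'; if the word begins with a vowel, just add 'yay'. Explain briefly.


'met': move consonant cluster 'm' to end and add 'ay': 'etmay'.

etmay


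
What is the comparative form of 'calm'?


Apply comparative formation (add -er): 'calm' -> 'calmer'.

calmer


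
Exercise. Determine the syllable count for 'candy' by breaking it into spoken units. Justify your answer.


Break 'candy' into syllables: can-dy -> can | dy = 2 syllables

2 syllables


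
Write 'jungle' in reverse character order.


Reverse 'jungle' character by character: 'elgnuj'.

elgnuj


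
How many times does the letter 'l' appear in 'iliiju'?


Letter 'l' in 'iliiju': found at position(s) 2 = 1 occurrence(s).

1


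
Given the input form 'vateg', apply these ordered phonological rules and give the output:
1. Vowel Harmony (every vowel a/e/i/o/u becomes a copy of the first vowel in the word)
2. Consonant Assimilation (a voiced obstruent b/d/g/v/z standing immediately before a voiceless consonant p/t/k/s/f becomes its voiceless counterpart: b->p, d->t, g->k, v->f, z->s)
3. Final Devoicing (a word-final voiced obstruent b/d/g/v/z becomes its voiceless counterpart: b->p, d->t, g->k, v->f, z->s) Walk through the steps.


Starting form: 'vateg'
Rule 1: Vowel Harmony: all vowels become 'a' (matching first vowel). 'vateg' -> 'vatag'
Rule 2: Consonant Assimilation: no voiced obstruent (b/d/g/v/z) stands immediately before a voiceless consonant (p/t/k/s/f). No change.
Rule 3: Final Devoicing: word-final voiced obstruent 'g' becomes voiceless 'k'. 'vatag' -> 'vatak'
Final form: 'vatak'

vatak


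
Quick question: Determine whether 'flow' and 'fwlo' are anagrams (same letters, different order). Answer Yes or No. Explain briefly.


Sorted letters of 'flow': 'flow'
Sorted letters of 'fwlo': 'flow'
They match.

Yes


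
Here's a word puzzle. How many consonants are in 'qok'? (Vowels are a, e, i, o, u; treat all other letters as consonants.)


Consonants in 'qok': q, k = 2 consonants.

2


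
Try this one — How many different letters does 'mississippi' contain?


Unique letters in 'mississippi': {i, m, p, s} = 4 distinct letters.

4


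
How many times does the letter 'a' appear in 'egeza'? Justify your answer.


Letter 'a' in 'egeza': found at position(s) 5 = 1 occurrence(s).

1


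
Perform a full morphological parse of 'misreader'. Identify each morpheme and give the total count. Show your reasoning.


Step 1: Identify prefix: 'mis' (meaning: wrongly)
Step 2: Identify root: 'read'
Step 3: Identify suffix(es): 'er'
Decomposition: mis- (prefix: wrongly) + read (root) + -er (suffix: one who)
Total morphemes: 3

3 morphemes (mis- (prefix: wrongly) + read (root) + -er (suffix: one who))


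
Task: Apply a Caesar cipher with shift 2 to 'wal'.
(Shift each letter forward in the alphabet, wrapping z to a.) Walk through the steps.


Shift each letter by 2: w -> y, a -> c, l -> n. Result: 'ycn'.

ycn


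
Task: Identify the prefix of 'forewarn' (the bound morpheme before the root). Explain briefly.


The word 'forewarn' = 'fore' (prefix) + 'warn' (root). The prefix is 'fore'.

fore


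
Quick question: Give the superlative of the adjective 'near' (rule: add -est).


Apply superlative formation (add -est): 'near' -> 'nearest'.

nearest


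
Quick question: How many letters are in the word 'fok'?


Spell out 'fok' and number each letter: f(1), o(2), k(3). Total: 3 letters.

3


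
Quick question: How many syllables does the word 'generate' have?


Break 'generate' into syllables: gen-er-ate -> gen | er | ate = 3 syllables

3 syllables


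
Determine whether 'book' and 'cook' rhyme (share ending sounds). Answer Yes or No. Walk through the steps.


Rime (stressed vowel + following sounds) of 'book': -ook = /ʊk/
Rime of 'cook': -ook = /ʊk/
/ʊk/ and /ʊk/ are the same ending sound, so the words rhyme.

Yes


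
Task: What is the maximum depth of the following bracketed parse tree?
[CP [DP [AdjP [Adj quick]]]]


Count bracket nesting levels:
'[' at pos 0: depth = 1
'[' at pos 4: depth = 2
'[' at pos 8: depth = 3
'[' at pos 14: depth = 4
Maximum depth reached: 4

4


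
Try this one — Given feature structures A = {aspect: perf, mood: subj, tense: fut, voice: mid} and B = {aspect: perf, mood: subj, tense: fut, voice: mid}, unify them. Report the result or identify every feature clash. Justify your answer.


Compare features:
aspect: A=perf vs B=perf -> unified: perf
mood: A=subj vs B=subj -> unified: subj
tense: A=fut vs B=fut -> unified: fut
voice: A=mid vs B=mid -> unified: mid
No clashes found.

Unified: {aspect: perf, mood: subj, tense: fut, voice: mid}


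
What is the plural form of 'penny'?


Apply rule: Change -y to -ies (consonant + y). 'penny' becomes 'pennies'.

pennies


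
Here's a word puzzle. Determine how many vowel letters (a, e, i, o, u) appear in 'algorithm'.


Vowels in 'algorithm': a, o, i = 3 vowels.

3


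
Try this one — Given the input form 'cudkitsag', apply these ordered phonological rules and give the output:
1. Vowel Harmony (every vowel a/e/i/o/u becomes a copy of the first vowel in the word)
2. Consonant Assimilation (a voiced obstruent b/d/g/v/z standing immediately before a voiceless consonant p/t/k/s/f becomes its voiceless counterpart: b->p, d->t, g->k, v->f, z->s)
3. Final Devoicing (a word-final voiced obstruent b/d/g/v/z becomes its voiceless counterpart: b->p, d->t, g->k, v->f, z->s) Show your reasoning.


Starting form: 'cudkitsag'
Rule 1: Vowel Harmony: all vowels become 'u' (matching first vowel). 'cudkitsag' -> 'cudkutsug'
Rule 2: Consonant Assimilation: voiced obstruent before voiceless consonant becomes voiceless ('dk' -> 'tk'). 'cudkutsug' -> 'cutkutsug'
Rule 3: Final Devoicing: word-final voiced obstruent 'g' becomes voiceless 'k'. 'cutkutsug' -> 'cutkutsuk'
Final form: 'cutkutsuk'

cutkutsuk


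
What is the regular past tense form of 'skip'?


Apply rule: Double final consonant and add -ed. 'skip' becomes 'skipped'.

skipped


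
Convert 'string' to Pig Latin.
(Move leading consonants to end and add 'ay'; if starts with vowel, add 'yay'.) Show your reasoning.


'string': move consonant cluster 'str' to end and add 'ay': 'ingstray'.

ingstray


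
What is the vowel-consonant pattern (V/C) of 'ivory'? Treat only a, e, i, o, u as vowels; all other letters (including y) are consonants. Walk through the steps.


Letter mapping: i = V, v = C, o = V, r = C, y = C.

VCVCC


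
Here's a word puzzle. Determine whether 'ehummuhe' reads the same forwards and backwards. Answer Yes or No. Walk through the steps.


Forward: 'ehummuhe'
Reversed: 'ehummuhe'
They are identical.

Yes


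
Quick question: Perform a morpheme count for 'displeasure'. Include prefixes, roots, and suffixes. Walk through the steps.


Decomposition: dis- (prefix) + please (root) + -ure (suffix) = 3 morpheme(s)

3 morphemes


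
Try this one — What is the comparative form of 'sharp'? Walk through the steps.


Apply comparative formation (add -er): 'sharp' -> 'sharper'.

sharper


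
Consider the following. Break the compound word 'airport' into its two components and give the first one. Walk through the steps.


Split 'airport' into 'air' + 'port'. The first part is 'air'.

air


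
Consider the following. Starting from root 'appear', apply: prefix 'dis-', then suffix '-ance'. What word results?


Step 1: Add prefix 'dis-' to 'appear' = 'disappear'
Step 2: Add suffix '-ance' to 'disappear' = 'disappearance'

disappearance


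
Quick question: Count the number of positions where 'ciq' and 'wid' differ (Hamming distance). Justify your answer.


Alignment:
Position 1: 'c' vs 'w' = DIFFER
Position 2: 'i' vs 'i' = match
Position 3: 'q' vs 'd' = DIFFER
Total differences: 2

2


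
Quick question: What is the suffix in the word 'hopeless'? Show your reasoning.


The word 'hopeless' = 'hope' (root) + '-less' (suffix). The suffix is '-less'.

less


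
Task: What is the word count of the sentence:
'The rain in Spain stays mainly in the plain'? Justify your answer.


Split into words: The | rain | in | Spain | stays | mainly | in | the | plain = 9 words.

9


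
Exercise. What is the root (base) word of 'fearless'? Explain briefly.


Remove suffix '-less' from 'fearless' to get root 'fear'.

fear


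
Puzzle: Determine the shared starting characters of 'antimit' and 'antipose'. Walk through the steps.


Compare from the start: 4 characters match: 'anti'. Mismatch at position 5: 'm' vs 'p'.

anti


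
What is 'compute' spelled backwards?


Reverse 'compute' character by character: 'etupmoc'.

etupmoc


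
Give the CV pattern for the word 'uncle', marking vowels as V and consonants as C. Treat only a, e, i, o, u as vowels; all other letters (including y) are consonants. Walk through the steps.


Letter mapping: u = V, n = C, c = C, l = C, e = V.

VCCCV


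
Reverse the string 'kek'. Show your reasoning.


Reverse 'kek' character by character: 'kek'.

kek


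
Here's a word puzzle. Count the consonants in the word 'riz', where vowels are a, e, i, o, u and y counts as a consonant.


Consonants in 'riz': r, z = 2 consonants.

2


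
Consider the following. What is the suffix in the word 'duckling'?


The word 'duckling' = 'duck' (root) + '-ling' (suffix). The suffix is '-ling'.

ling


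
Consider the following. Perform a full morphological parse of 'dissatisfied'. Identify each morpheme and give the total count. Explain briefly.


Step 1: Identify prefix: 'dis' (meaning: not/apart)
Step 2: Identify root: 'satisfy'
Step 3: Identify suffix(es): 'ed'
Decomposition: dis- (prefix: not/apart) + satisfy (root) + -ed (suffix: past)
Total morphemes: 3

3 morphemes (dis- (prefix: not/apart) + satisfy (root) + -ed (suffix: past))


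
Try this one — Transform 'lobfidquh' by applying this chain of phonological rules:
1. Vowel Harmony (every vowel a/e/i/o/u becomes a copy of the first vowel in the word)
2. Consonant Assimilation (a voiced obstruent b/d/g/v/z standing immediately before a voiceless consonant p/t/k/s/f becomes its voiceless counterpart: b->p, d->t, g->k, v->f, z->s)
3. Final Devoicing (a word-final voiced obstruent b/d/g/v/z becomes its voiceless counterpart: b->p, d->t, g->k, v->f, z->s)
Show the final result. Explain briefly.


Starting form: 'lobfidquh'
Rule 1: Vowel Harmony: all vowels become 'o' (matching first vowel). 'lobfidquh' -> 'lobfodqoh'
Rule 2: Consonant Assimilation: voiced obstruent before voiceless consonant becomes voiceless ('bf' -> 'pf'). 'lobfodqoh' -> 'lopfodqoh'
Rule 3: Final Devoicing: final consonant 'h' is not one of the voiced obstruents b/d/g/v/z. No change.
Final form: 'lopfodqoh'

lopfodqoh


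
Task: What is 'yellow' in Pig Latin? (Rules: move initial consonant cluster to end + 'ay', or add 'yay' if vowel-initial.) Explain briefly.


'yellow': move consonant cluster 'y' to end and add 'ay': 'ellowyay'.

ellowyay


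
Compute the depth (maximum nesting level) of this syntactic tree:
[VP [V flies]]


Count bracket nesting levels:
'[' at pos 0: depth = 1
'[' at pos 4: depth = 2
Maximum depth reached: 2

2


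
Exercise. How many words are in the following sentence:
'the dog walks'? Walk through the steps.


Split into words: the | dog | walks = 3 words.

3


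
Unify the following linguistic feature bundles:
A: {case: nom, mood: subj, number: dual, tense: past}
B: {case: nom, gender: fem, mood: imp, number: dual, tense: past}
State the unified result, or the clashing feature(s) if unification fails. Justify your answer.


Compare features:
case: A=nom vs B=nom -> unified: nom
gender: A=_ vs B=fem -> unified: fem
mood: A=subj vs B=imp -> CLASH
number: A=dual vs B=dual -> unified: dual
tense: A=past vs B=past -> unified: past
Clash detected on feature 'mood' (subj vs imp); unification fails.

CLASH on 'mood' (subj vs imp)


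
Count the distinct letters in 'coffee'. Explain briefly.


Unique letters in 'coffee': {c, e, f, o} = 4 distinct letters.

4


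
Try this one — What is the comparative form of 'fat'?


Apply comparative formation (double final consonant, add -er): 'fat' -> 'fatter'.

fatter


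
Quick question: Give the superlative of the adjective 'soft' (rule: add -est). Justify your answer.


Apply superlative formation (add -est): 'soft' -> 'softest'.

softest


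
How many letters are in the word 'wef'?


Spell out 'wef' and number each letter: w(1), e(2), f(3). Total: 3 letters.

3


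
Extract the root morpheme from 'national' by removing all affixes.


Remove suffix '-al' from 'national' to get root 'nation'.

nation


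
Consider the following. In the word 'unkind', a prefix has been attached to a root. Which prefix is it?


The word 'unkind' = 'un' (prefix) + 'kind' (root). The prefix is 'un'.

un


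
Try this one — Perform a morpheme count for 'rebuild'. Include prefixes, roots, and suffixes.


Decomposition: re- (prefix) + build (root) = 2 morpheme(s)

2 morphemes


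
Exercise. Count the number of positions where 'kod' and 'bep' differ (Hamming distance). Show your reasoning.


Alignment:
Position 1: 'k' vs 'b' = DIFFER
Position 2: 'o' vs 'e' = DIFFER
Position 3: 'd' vs 'p' = DIFFER
Total differences: 3

3


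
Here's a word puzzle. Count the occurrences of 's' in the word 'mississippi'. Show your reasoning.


Letter 's' in 'mississippi': found at position(s) 3, 4, 6, 7 = 4 occurrence(s).

4


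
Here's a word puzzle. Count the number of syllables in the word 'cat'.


Break 'cat' into syllables: cat -> cat = 1 syllable

1 syllable


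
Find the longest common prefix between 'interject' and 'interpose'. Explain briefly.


Compare from the start: 5 characters match: 'inter'. Mismatch at position 6: 'j' vs 'p'.

inter


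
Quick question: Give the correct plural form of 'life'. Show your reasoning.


Apply rule: Change -fe to -ves. 'life' becomes 'lives'.

lives


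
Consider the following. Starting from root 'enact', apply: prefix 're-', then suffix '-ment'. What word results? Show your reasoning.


Step 1: Add prefix 're-' to 'enact' = 'reenact'
Step 2: Add suffix '-ment' to 'reenact' = 'reenactment'

reenactment


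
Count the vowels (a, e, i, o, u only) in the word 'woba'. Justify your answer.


Vowels in 'woba': o, a = 2 vowels.

2


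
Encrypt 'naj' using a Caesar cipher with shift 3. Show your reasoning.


Shift each letter by 3: n -> q, a -> d, j -> m. Result: 'qdm'.

qdm


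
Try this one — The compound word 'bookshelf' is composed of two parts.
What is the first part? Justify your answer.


Split 'bookshelf' into 'book' + 'shelf'. The first part is 'book'.

book


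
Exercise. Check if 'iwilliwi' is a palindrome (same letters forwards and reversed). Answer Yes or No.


Forward: 'iwilliwi'
Reversed: 'iwilliwi'
They are identical.

Yes


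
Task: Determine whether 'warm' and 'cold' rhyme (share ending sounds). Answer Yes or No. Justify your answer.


Rime (stressed vowel + following sounds) of 'warm': -arm = /ɔːrm/
Rime of 'cold': -old = /oʊld/
/ɔːrm/ and /oʊld/ are different ending sounds, so the words do not rhyme.

No


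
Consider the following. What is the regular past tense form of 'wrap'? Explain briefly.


Apply rule: Double final consonant and add -ed. 'wrap' becomes 'wrapped'.

wrapped


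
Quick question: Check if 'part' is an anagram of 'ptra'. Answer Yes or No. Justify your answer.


Sorted letters of 'part': 'aprt'
Sorted letters of 'ptra': 'aprt'
They match.

Yes


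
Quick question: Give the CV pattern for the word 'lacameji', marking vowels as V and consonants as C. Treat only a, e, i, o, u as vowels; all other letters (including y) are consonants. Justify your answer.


Letter mapping: l = C, a = V, c = C, a = V, m = C, e = V, j = C, i = V.

CVCVCVCV


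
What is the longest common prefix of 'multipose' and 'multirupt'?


Compare from the start: 5 characters match: 'multi'. Mismatch at position 6: 'p' vs 'r'.

multi


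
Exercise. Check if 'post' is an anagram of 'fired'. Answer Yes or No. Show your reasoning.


Sorted letters of 'post': 'opst'
Sorted letters of 'fired': 'defir'
They do not match.

No


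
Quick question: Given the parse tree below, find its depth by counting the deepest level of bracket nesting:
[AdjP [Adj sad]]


Count bracket nesting levels:
'[' at pos 0: depth = 1
'[' at pos 6: depth = 2
Maximum depth reached: 2

2


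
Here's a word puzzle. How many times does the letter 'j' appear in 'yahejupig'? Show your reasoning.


Letter 'j' in 'yahejupig': found at position(s) 5 = 1 occurrence(s).

1


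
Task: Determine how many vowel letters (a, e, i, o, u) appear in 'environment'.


Vowels in 'environment': e, i, o, e = 4 vowels.

4


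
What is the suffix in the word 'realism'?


The word 'realism' = 'real' (root) + '-ism' (suffix). The suffix is '-ism'.

ism


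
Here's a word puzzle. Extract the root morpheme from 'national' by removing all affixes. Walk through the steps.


Remove suffix '-al' from 'national' to get root 'nation'.

nation


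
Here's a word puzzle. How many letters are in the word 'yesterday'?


Spell out 'yesterday' and number each letter: y(1), e(2), s(3), t(4), e(5), r(6), d(7), a(8), y(9). Total: 9 letters.

9


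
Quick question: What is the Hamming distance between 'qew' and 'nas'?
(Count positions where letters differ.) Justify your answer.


Alignment:
Position 1: 'q' vs 'n' = DIFFER
Position 2: 'e' vs 'a' = DIFFER
Position 3: 'w' vs 's' = DIFFER
Total differences: 3

3


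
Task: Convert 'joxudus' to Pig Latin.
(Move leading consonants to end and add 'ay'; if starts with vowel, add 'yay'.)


'joxudus': move consonant cluster 'j' to end and add 'ay': 'oxudusjay'.

oxudusjay


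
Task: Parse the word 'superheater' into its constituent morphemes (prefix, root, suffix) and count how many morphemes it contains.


Step 1: Identify prefix: 'super' (meaning: above)
Step 2: Identify root: 'heat'
Step 3: Identify suffix(es): 'er'
Decomposition: super- (prefix: above) + heat (root) + -er (suffix: one who)
Total morphemes: 3

3 morphemes (super- (prefix: above) + heat (root) + -er (suffix: one who))


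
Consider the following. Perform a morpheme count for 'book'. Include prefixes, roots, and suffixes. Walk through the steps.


Decomposition: book (free morpheme) = 1 morpheme(s)

1 morphemes


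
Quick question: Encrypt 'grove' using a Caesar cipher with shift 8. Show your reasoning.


Shift each letter by 8: g -> o, r -> z, o -> w, v -> d, e -> m. Result: 'ozwdm'.

ozwdm


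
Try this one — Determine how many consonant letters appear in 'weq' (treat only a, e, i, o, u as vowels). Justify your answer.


Consonants in 'weq': w, q = 2 consonants.

2


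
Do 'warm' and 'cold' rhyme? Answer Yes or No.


Rime (stressed vowel + following sounds) of 'warm': -arm = /ɔːrm/
Rime of 'cold': -old = /oʊld/
/ɔːrm/ and /oʊld/ are different ending sounds, so the words do not rhyme.

No


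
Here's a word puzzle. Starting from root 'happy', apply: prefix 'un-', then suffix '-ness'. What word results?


Step 1: Add prefix 'un-' to 'happy' = 'unhappy'
Step 2: Add suffix '-ness' to 'unhappy' = 'unhappiness'

unhappiness


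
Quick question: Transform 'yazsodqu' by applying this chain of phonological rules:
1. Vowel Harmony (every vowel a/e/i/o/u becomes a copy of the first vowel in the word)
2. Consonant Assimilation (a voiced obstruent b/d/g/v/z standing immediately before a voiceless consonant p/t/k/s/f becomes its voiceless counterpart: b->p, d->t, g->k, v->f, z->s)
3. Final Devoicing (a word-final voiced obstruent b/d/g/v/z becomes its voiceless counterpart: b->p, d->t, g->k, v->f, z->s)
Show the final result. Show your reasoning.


Starting form: 'yazsodqu'
Rule 1: Vowel Harmony: all vowels become 'a' (matching first vowel). 'yazsodqu' -> 'yazsadqa'
Rule 2: Consonant Assimilation: voiced obstruent before voiceless consonant becomes voiceless ('zs' -> 'ss'). 'yazsadqa' -> 'yassadqa'
Rule 3: Final Devoicing: the word ends in the vowel 'a', not a consonant. No change.
Final form: 'yassadqa'

yassadqa


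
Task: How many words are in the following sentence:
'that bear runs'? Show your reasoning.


Split into words: that | bear | runs = 3 words.

3


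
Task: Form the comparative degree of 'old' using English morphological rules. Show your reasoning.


Apply comparative formation (add -er): 'old' -> 'older'.

older


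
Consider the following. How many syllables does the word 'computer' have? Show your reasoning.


Break 'computer' into syllables: com-pu-ter -> com | pu | ter = 3 syllables

3 syllables


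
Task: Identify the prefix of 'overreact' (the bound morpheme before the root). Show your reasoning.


The word 'overreact' = 'over' (prefix) + 'react' (root). The prefix is 'over'.

over


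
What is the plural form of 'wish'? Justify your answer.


Apply rule: Add -es (sibilant/fricative ending). 'wish' becomes 'wishes'.

wishes


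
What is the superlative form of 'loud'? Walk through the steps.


Apply superlative formation (add -est): 'loud' -> 'loudest'.

loudest


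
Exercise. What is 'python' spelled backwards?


Reverse 'python' character by character: 'nohtyp'.

nohtyp


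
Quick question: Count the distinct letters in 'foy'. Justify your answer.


Unique letters in 'foy': {f, o, y} = 3 distinct letters.

3


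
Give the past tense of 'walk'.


Apply rule: Add -ed. 'walk' becomes 'walked'.

walked


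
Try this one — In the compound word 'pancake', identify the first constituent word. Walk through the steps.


Split 'pancake' into 'pan' + 'cake'. The first part is 'pan'.

pan


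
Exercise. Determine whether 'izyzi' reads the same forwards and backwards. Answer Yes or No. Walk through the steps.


Forward: 'izyzi'
Reversed: 'izyzi'
They are identical.

Yes


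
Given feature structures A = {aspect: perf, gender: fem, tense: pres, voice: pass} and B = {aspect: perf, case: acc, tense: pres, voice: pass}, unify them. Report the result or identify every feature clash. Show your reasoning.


Compare features:
aspect: A=perf vs B=perf -> unified: perf
case: A=_ vs B=acc -> unified: acc
gender: A=fem vs B=_ -> unified: fem
tense: A=pres vs B=pres -> unified: pres
voice: A=pass vs B=pass -> unified: pass
No clashes found.

Unified: {aspect: perf, case: acc, gender: fem, tense: pres, voice: pass}


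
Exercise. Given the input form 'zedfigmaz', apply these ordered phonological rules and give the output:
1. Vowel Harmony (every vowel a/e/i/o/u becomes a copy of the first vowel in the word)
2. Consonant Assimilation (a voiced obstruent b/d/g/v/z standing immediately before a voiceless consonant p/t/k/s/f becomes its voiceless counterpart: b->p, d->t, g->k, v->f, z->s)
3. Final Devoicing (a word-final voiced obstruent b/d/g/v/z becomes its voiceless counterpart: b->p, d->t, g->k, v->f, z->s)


Starting form: 'zedfigmaz'
Rule 1: Vowel Harmony: all vowels become 'e' (matching first vowel). 'zedfigmaz' -> 'zedfegmez'
Rule 2: Consonant Assimilation: voiced obstruent before voiceless consonant becomes voiceless ('df' -> 'tf'). 'zedfegmez' -> 'zetfegmez'
Rule 3: Final Devoicing: word-final voiced obstruent 'z' becomes voiceless 's'. 'zetfegmez' -> 'zetfegmes'
Final form: 'zetfegmes'

zetfegmes


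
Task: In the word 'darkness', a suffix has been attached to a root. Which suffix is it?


The word 'darkness' = 'dark' (root) + '-ness' (suffix). The suffix is '-ness'.

ness


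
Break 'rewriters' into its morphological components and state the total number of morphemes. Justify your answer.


Step 1: Identify prefix: 're' (meaning: again)
Step 2: Identify root: 'write'
Step 3: Identify suffix(es): 'er, s'
Decomposition: re- (prefix: again) + write (root) + -er (suffix: one who) + -s (plural)
Total morphemes: 4

4 morphemes (re- (prefix: again) + write (root) + -er (suffix: one who) + -s (plural))


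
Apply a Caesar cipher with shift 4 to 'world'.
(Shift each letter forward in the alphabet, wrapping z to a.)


Shift each letter by 4: w -> a, o -> s, r -> v, l -> p, d -> h. Result: 'asvph'.

asvph


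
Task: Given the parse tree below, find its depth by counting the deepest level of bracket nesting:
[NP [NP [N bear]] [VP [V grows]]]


Count bracket nesting levels:
'[' at pos 0: depth = 1
'[' at pos 4: depth = 2
'[' at pos 8: depth = 3
'[' at pos 18: depth = 2
'[' at pos 22: depth = 3
Maximum depth reached: 3

3


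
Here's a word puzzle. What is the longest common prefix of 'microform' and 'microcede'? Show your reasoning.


Compare from the start: 5 characters match: 'micro'. Mismatch at position 6: 'f' vs 'c'.

micro


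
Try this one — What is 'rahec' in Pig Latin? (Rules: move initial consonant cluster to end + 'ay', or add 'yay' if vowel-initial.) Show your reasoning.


'rahec': move consonant cluster 'r' to end and add 'ay': 'ahecray'.

ahecray


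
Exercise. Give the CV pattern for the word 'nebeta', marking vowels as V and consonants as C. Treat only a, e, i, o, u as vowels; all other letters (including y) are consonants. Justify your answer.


Letter mapping: n = C, e = V, b = C, e = V, t = C, a = V.

CVCVCV


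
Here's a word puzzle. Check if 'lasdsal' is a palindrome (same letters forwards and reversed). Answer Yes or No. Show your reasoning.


Forward: 'lasdsal'
Reversed: 'lasdsal'
They are identical.

Yes


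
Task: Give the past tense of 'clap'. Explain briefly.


Apply rule: Double final consonant and add -ed. 'clap' becomes 'clapped'.

clapped


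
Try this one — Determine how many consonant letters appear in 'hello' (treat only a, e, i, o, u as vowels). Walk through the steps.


Consonants in 'hello': h, l, l = 3 consonants.

3


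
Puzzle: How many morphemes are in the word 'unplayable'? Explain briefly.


Decomposition: un- (prefix) + play (root) + -able (suffix) = 3 morpheme(s)

3 morphemes


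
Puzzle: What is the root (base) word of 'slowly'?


Remove suffix '-ly' from 'slowly' to get root 'slow'.

slow


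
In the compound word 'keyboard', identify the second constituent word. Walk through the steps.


Split 'keyboard' into 'key' + 'board'. The second part is 'board'.

board


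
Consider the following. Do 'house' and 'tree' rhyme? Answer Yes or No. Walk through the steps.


Rime (stressed vowel + following sounds) of 'house': -ouse = /aʊs/
Rime of 'tree': -ee = /iː/
/aʊs/ and /iː/ are different ending sounds, so the words do not rhyme.

No


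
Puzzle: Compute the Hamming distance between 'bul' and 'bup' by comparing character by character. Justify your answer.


Alignment:
Position 1: 'b' vs 'b' = match
Position 2: 'u' vs 'u' = match
Position 3: 'l' vs 'p' = DIFFER
Total differences: 1

1


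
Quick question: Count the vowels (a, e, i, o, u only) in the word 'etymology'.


Vowels in 'etymology': e, o, o = 3 vowels.

3


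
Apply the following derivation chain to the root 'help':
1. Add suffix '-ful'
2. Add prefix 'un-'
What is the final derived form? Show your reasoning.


Step 1: Add suffix '-ful' to 'help' = 'helpful'
Step 2: Add prefix 'un-' to 'helpful' = 'unhelpful'

unhelpful


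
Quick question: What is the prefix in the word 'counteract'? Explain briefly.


The word 'counteract' = 'counter' (prefix) + 'act' (root). The prefix is 'counter'.

counter


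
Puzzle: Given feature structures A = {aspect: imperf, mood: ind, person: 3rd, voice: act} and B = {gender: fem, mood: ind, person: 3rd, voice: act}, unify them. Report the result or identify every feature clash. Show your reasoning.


Compare features:
aspect: A=imperf vs B=_ -> unified: imperf
gender: A=_ vs B=fem -> unified: fem
mood: A=ind vs B=ind -> unified: ind
person: A=3rd vs B=3rd -> unified: 3rd
voice: A=act vs B=act -> unified: act
No clashes found.

Unified: {aspect: imperf, gender: fem, mood: ind, person: 3rd, voice: act}


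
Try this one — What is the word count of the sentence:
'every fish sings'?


Split into words: every | fish | sings = 3 words.

3


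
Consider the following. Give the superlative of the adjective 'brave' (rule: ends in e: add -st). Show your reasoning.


Apply superlative formation (ends in e: add -st): 'brave' -> 'bravest'.

bravest


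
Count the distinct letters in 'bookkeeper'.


Unique letters in 'bookkeeper': {b, e, k, o, p, r} = 6 distinct letters.

6


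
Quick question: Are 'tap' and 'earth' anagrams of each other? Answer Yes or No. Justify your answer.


Sorted letters of 'tap': 'apt'
Sorted letters of 'earth': 'aehrt'
They do not match.

No


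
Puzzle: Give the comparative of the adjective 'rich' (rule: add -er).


Apply comparative formation (add -er): 'rich' -> 'richer'.

richer


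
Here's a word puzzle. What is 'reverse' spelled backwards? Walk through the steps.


Reverse 'reverse' character by character: 'esrever'.

esrever


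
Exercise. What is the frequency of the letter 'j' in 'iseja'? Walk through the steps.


Letter 'j' in 'iseja': found at position(s) 4 = 1 occurrence(s).

1


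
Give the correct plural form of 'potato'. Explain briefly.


Apply rule: Add -es (consonant + o). 'potato' becomes 'potatoes'.

potatoes


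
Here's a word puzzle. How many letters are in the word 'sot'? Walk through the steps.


Spell out 'sot' and number each letter: s(1), o(2), t(3). Total: 3 letters.

3


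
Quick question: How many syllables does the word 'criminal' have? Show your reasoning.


Break 'criminal' into syllables: crim-i-nal -> crim | i | nal = 3 syllables

3 syllables


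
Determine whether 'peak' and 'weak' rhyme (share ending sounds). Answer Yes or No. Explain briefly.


Rime (stressed vowel + following sounds) of 'peak': -eak = /iːk/
Rime of 'weak': -eak = /iːk/
/iːk/ and /iːk/ are the same ending sound, so the words rhyme.

Yes


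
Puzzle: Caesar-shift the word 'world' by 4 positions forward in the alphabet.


Shift each letter by 4: w -> a, o -> s, r -> v, l -> p, d -> h. Result: 'asvph'.

asvph


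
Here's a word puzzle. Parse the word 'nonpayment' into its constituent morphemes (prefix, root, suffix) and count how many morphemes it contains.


Step 1: Identify prefix: 'non' (meaning: not)
Step 2: Identify root: 'pay'
Step 3: Identify suffix(es): 'ment'
Decomposition: non- (prefix: not) + pay (root) + -ment (suffix: action/result)
Total morphemes: 3

3 morphemes (non- (prefix: not) + pay (root) + -ment (suffix: action/result))


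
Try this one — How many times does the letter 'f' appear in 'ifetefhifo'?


Letter 'f' in 'ifetefhifo': found at position(s) 2, 6, 9 = 3 occurrence(s).

3


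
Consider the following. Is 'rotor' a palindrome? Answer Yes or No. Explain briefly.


Forward: 'rotor'
Reversed: 'rotor'
They are identical.

Yes


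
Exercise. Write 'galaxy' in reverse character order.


Reverse 'galaxy' character by character: 'yxalag'.

yxalag


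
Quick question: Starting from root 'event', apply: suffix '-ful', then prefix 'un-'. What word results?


Step 1: Add suffix '-ful' to 'event' = 'eventful'
Step 2: Add prefix 'un-' to 'eventful' = 'uneventful'

uneventful


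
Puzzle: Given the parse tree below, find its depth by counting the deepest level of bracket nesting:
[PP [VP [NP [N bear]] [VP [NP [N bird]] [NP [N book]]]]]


Count bracket nesting levels:
'[' at pos 0: depth = 1
'[' at pos 4: depth = 2
'[' at pos 8: depth = 3
'[' at pos 12: depth = 4
'[' at pos 22: depth = 3
'[' at pos 26: depth = 4
'[' at pos 30: depth = 5
'[' at pos 40: depth = 4
'[' at pos 44: depth = 5
Maximum depth reached: 5

5


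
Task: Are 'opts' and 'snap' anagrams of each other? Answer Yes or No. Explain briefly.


Sorted letters of 'opts': 'opst'
Sorted letters of 'snap': 'anps'
They do not match.

No


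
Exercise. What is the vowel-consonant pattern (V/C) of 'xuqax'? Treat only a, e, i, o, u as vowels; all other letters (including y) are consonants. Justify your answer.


Letter mapping: x = C, u = V, q = C, a = V, x = C.

CVCVC


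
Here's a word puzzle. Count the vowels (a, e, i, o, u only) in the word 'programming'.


Vowels in 'programming': o, a, i = 3 vowels.

3


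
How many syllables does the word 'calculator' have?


Break 'calculator' into syllables: cal-cu-la-tor -> cal | cu | la | tor = 4 syllables

4 syllables


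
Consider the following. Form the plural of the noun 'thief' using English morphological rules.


Apply rule: Change -f to -ves. 'thief' becomes 'thieves'.

thieves


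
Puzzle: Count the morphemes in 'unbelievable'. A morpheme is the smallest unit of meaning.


Decomposition: un- (prefix) + believe (root) + -able (suffix) = 3 morpheme(s)

3 morphemes


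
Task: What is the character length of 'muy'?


Spell out 'muy' and number each letter: m(1), u(2), y(3). Total: 3 letters.

3
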